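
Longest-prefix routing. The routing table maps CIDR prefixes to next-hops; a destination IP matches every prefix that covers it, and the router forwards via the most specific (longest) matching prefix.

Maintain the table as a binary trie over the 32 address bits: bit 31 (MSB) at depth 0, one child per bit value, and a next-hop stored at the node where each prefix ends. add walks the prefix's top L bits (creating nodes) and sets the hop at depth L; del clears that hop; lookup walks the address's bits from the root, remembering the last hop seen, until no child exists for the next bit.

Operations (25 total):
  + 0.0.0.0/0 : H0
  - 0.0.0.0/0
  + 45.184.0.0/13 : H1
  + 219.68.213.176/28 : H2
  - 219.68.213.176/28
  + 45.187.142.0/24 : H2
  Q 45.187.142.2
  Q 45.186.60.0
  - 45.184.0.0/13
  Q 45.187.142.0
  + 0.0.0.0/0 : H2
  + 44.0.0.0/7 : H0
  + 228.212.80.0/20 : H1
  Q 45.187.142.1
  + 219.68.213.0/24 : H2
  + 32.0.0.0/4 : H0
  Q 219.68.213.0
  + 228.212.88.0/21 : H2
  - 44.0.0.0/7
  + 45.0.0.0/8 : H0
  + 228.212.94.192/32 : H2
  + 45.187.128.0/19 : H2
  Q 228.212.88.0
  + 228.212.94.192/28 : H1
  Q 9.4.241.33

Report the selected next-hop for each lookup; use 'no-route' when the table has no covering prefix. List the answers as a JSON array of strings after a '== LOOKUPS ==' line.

Apply in order:
  add 0.0.0.0/0 -> H0 at depth 0
  del 0.0.0.0/0 (clear depth 0)
  add 45.184.0.0/13 -> H1 at depth 13
  add 219.68.213.176/28 -> H2 at depth 28
  del 219.68.213.176/28 (clear depth 28)
  add 45.187.142.0/24 -> H2 at depth 24
  ? 45.187.142.2  path d0:-→d1:-→d2:-→d3:-→d4:-→d5:-→d6:-→d7:-→d8:-→d9:-→d10:-→d11:-→d12:-→d13:H1→d14:-→d15:-→d16:-→d17:-→d18:-→d19:-→d20:-→d21:-→d22:-→d23:-→d24:H2  best=H2
  ? 45.186.60.0  path d0:-→d1:-→d2:-→d3:-→d4:-→d5:-→d6:-→d7:-→d8:-→d9:-→d10:-→d11:-→d12:-→d13:H1→d14:-→d15:-  best=H1
  del 45.184.0.0/13 (clear depth 13)
  ? 45.187.142.0  path d0:-→d1:-→d2:-→d3:-→d4:-→d5:-→d6:-→d7:-→d8:-→d9:-→d10:-→d11:-→d12:-→d13:-→d14:-→d15:-→d16:-→d17:-→d18:-→d19:-→d20:-→d21:-→d22:-→d23:-→d24:H2  best=H2
  add 0.0.0.0/0 -> H2 at depth 0
  add 44.0.0.0/7 -> H0 at depth 7
  add 228.212.80.0/20 -> H1 at depth 20
  ? 45.187.142.1  path d0:H2→d1:-→d2:-→d3:-→d4:-→d5:-→d6:-→d7:H0→d8:-→d9:-→d10:-→d11:-→d12:-→d13:-→d14:-→d15:-→d16:-→d17:-→d18:-→d19:-→d20:-→d21:-→d22:-→d23:-→d24:H2  best=H2
  add 219.68.213.0/24 -> H2 at depth 24
  add 32.0.0.0/4 -> H0 at depth 4
  ? 219.68.213.0  path d0:H2→d1:-→d2:-→d3:-→d4:-→d5:-→d6:-→d7:-→d8:-→d9:-→d10:-→d11:-→d12:-→d13:-→d14:-→d15:-→d16:-→d17:-→d18:-→d19:-→d20:-→d21:-→d22:-→d23:-→d24:H2  best=H2
  add 228.212.88.0/21 -> H2 at depth 21
  del 44.0.0.0/7 (clear depth 7)
  add 45.0.0.0/8 -> H0 at depth 8
  add 228.212.94.192/32 -> H2 at depth 32
  add 45.187.128.0/19 -> H2 at depth 19
  ? 228.212.88.0  path d0:H2→d1:-→d2:-→d3:-→d4:-→d5:-→d6:-→d7:-→d8:-→d9:-→d10:-→d11:-→d12:-→d13:-→d14:-→d15:-→d16:-→d17:-→d18:-→d19:-→d20:H1→d21:H2  best=H2
  add 228.212.94.192/28 -> H1 at depth 28
  ? 9.4.241.33  path d0:H2→d1:-→d2:-  best=H2

== LOOKUPS ==
["H2","H1","H2","H2","H2","H2","H2"]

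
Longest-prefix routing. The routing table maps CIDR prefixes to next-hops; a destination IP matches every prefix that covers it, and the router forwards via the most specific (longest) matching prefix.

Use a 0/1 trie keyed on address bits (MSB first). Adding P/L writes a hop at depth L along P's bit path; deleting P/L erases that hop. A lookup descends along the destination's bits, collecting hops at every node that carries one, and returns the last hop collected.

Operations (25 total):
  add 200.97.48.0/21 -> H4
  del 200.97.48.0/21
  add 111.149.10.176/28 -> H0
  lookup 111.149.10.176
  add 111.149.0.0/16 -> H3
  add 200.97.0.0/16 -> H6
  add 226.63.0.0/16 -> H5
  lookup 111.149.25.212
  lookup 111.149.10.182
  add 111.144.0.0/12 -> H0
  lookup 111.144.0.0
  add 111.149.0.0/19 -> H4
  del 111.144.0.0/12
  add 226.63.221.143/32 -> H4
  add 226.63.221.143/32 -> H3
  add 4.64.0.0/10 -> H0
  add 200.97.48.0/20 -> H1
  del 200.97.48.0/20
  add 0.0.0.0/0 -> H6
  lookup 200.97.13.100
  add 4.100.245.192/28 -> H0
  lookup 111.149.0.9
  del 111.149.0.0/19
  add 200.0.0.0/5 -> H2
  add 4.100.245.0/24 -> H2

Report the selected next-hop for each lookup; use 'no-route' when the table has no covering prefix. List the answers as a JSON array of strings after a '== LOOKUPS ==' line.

Apply in order:
  + 200.97.48.0/21 (H4) depth=21
  - 200.97.48.0/21 clear@21
  + 111.149.10.176/28 (H0) depth=28
  Q 111.149.10.176: descend 0110111110010101000010101011 ; hops seen [H0] ; pick H0
  + 111.149.0.0/16 (H3) depth=16
  + 200.97.0.0/16 (H6) depth=16
  + 226.63.0.0/16 (H5) depth=16
  Q 111.149.25.212: descend 0110111110010101000 ; hops seen [H3] ; pick H3
  Q 111.149.10.182: descend 0110111110010101000010101011 ; hops seen [H3,H0] ; pick H0
  + 111.144.0.0/12 (H0) depth=12
  Q 111.144.0.0: descend 0110111110010 ; hops seen [H0] ; pick H0
  + 111.149.0.0/19 (H4) depth=19
  - 111.144.0.0/12 clear@12
  + 226.63.221.143/32 (H4) depth=32
  + 226.63.221.143/32 (H3) depth=32
  + 4.64.0.0/10 (H0) depth=10
  + 200.97.48.0/20 (H1) depth=20
  - 200.97.48.0/20 clear@20
  + 0.0.0.0/0 (H6) depth=0
  Q 200.97.13.100: descend 110010000110000100 ; hops seen [H6,H6] ; pick H6
  + 4.100.245.192/28 (H0) depth=28
  Q 111.149.0.9: descend 01101111100101010000 ; hops seen [H6,H3,H4] ; pick H4
  - 111.149.0.0/19 clear@19
  + 200.0.0.0/5 (H2) depth=5
  + 4.100.245.0/24 (H2) depth=24

== LOOKUPS ==
["H0","H3","H0","H0","H6","H4"]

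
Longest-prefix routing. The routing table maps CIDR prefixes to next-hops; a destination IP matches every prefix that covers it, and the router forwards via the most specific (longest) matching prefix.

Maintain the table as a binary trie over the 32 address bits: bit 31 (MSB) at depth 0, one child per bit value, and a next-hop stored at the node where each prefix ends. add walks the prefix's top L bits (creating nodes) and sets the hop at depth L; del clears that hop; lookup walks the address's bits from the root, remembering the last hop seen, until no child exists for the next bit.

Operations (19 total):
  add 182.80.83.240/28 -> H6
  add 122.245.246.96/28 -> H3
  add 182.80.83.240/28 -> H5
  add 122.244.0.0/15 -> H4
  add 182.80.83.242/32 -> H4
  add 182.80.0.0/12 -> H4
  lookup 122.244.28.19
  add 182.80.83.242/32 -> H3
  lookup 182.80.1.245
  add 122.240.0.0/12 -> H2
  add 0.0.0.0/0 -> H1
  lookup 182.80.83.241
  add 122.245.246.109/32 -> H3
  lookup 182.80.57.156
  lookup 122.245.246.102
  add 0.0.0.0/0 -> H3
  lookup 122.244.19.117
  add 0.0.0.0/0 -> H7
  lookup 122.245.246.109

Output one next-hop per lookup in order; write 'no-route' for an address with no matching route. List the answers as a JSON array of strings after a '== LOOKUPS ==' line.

Process each operation:
  + 182.80.83.240/28 (H6) depth=28
  + 122.245.246.96/28 (H3) depth=28
  + 182.80.83.240/28 (H5) depth=28
  + 122.244.0.0/15 (H4) depth=15
  + 182.80.83.242/32 (H4) depth=32
  + 182.80.0.0/12 (H4) depth=12
  ? 122.244.28.19  path d0:-→d1:-→d2:-→d3:-→d4:-→d5:-→d6:-→d7:-→d8:-→d9:-→d10:-→d11:-→d12:-→d13:-→d14:-→d15:H4  best=H4
  + 182.80.83.242/32 (H3) depth=32
  ? 182.80.1.245  path d0:-→d1:-→d2:-→d3:-→d4:-→d5:-→d6:-→d7:-→d8:-→d9:-→d10:-→d11:-→d12:H4→d13:-→d14:-→d15:-→d16:-→d17:-  best=H4
  + 122.240.0.0/12 (H2) depth=12
  + 0.0.0.0/0 (H1) depth=0
  ? 182.80.83.241  path d0:H1→d1:-→d2:-→d3:-→d4:-→d5:-→d6:-→d7:-→d8:-→d9:-→d10:-→d11:-→d12:H4→d13:-→d14:-→d15:-→d16:-→d17:-→d18:-→d19:-→d20:-→d21:-→d22:-→d23:-→d24:-→d25:-→d26:-→d27:-→d28:H5→d29:-→d30:-  best=H5
  + 122.245.246.109/32 (H3) depth=32
  ? 182.80.57.156  path d0:H1→d1:-→d2:-→d3:-→d4:-→d5:-→d6:-→d7:-→d8:-→d9:-→d10:-→d11:-→d12:H4→d13:-→d14:-→d15:-→d16:-→d17:-  best=H4
  ? 122.245.246.102  path d0:H1→d1:-→d2:-→d3:-→d4:-→d5:-→d6:-→d7:-→d8:-→d9:-→d10:-→d11:-→d12:H2→d13:-→d14:-→d15:H4→d16:-→d17:-→d18:-→d19:-→d20:-→d21:-→d22:-→d23:-→d24:-→d25:-→d26:-→d27:-→d28:H3  best=H3
  + 0.0.0.0/0 (H3) depth=0
  ? 122.244.19.117  path d0:H3→d1:-→d2:-→d3:-→d4:-→d5:-→d6:-→d7:-→d8:-→d9:-→d10:-→d11:-→d12:H2→d13:-→d14:-→d15:H4  best=H4
  + 0.0.0.0/0 (H7) depth=0
  ? 122.245.246.109  path d0:H7→d1:-→d2:-→d3:-→d4:-→d5:-→d6:-→d7:-→d8:-→d9:-→d10:-→d11:-→d12:H2→d13:-→d14:-→d15:H4→d16:-→d17:-→d18:-→d19:-→d20:-→d21:-→d22:-→d23:-→d24:-→d25:-→d26:-→d27:-→d28:H3→d29:-→d30:-→d31:-→d32:H3  best=H3

== LOOKUPS ==
["H4","H4","H5","H4","H3","H4","H3"]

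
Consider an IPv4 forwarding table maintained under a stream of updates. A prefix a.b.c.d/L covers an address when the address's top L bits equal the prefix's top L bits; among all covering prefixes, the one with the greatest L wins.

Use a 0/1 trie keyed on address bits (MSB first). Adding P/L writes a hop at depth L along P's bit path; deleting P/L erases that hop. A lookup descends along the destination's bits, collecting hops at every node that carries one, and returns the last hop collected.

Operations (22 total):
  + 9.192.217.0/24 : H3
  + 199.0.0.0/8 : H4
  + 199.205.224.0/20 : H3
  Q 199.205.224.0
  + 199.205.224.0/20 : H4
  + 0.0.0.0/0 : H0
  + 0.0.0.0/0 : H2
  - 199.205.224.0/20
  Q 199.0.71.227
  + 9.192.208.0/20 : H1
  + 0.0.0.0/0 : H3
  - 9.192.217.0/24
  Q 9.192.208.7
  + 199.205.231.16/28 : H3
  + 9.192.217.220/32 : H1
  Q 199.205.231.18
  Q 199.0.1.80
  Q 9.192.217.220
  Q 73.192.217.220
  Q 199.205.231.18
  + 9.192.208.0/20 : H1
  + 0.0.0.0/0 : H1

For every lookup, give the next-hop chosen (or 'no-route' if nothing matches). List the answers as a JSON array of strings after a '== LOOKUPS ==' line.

Trace:
  + 9.192.217.0/24 (H3) depth=24
  + 199.0.0.0/8 (H4) depth=8
  + 199.205.224.0/20 (H3) depth=20
  ? 199.205.224.0  path d0:-→d1:-→d2:-→d3:-→d4:-→d5:-→d6:-→d7:-→d8:H4→d9:-→d10:-→d11:-→d12:-→d13:-→d14:-→d15:-→d16:-→d17:-→d18:-→d19:-→d20:H3  best=H3
  + 199.205.224.0/20 (H4) depth=20
  + 0.0.0.0/0 (H0) depth=0
  + 0.0.0.0/0 (H2) depth=0
  del 199.205.224.0/20 (clear depth 20)
  ? 199.0.71.227  path d0:H2→d1:-→d2:-→d3:-→d4:-→d5:-→d6:-→d7:-→d8:H4  best=H4
  + 9.192.208.0/20 (H1) depth=20
  + 0.0.0.0/0 (H3) depth=0
  del 9.192.217.0/24 (clear depth 24)
  ? 9.192.208.7  path d0:H3→d1:-→d2:-→d3:-→d4:-→d5:-→d6:-→d7:-→d8:-→d9:-→d10:-→d11:-→d12:-→d13:-→d14:-→d15:-→d16:-→d17:-→d18:-→d19:-→d20:H1  best=H1
  + 199.205.231.16/28 (H3) depth=28
  + 9.192.217.220/32 (H1) depth=32
  ? 199.205.231.18  path d0:H3→d1:-→d2:-→d3:-→d4:-→d5:-→d6:-→d7:-→d8:H4→d9:-→d10:-→d11:-→d12:-→d13:-→d14:-→d15:-→d16:-→d17:-→d18:-→d19:-→d20:-→d21:-→d22:-→d23:-→d24:-→d25:-→d26:-→d27:-→d28:H3  best=H3
  ? 199.0.1.80  path d0:H3→d1:-→d2:-→d3:-→d4:-→d5:-→d6:-→d7:-→d8:H4  best=H4
  ? 9.192.217.220  path d0:H3→d1:-→d2:-→d3:-→d4:-→d5:-→d6:-→d7:-→d8:-→d9:-→d10:-→d11:-→d12:-→d13:-→d14:-→d15:-→d16:-→d17:-→d18:-→d19:-→d20:H1→d21:-→d22:-→d23:-→d24:-→d25:-→d26:-→d27:-→d28:-→d29:-→d30:-→d31:-→d32:H1  best=H1
  ? 73.192.217.220  path d0:H3→d1:-  best=H3
  ? 199.205.231.18  path d0:H3→d1:-→d2:-→d3:-→d4:-→d5:-→d6:-→d7:-→d8:H4→d9:-→d10:-→d11:-→d12:-→d13:-→d14:-→d15:-→d16:-→d17:-→d18:-→d19:-→d20:-→d21:-→d22:-→d23:-→d24:-→d25:-→d26:-→d27:-→d28:H3  best=H3
  + 9.192.208.0/20 (H1) depth=20
  + 0.0.0.0/0 (H1) depth=0

== LOOKUPS ==
["H3","H4","H1","H3","H4","H1","H3","H3"]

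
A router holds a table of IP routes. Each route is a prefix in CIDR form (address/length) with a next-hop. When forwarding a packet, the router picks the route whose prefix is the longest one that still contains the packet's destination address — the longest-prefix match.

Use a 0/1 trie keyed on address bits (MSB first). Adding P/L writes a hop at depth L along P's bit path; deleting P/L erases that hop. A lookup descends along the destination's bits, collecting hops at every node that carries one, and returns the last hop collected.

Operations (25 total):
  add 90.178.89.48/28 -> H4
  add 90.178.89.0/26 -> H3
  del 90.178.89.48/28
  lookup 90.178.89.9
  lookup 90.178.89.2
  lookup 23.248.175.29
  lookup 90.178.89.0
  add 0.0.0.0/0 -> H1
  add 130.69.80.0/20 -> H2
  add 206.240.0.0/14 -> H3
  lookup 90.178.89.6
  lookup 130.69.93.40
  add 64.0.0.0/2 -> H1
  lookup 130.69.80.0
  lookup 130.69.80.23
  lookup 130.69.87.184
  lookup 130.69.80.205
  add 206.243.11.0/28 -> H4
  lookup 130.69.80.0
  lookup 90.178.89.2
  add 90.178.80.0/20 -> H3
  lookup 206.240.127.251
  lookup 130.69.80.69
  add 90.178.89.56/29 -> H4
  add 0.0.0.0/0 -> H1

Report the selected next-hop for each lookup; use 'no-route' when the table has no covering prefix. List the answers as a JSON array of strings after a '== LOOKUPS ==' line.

Apply in order:
  + 90.178.89.48/28 (H4) depth=28
  + 90.178.89.0/26 (H3) depth=26
  - 90.178.89.48/28 clear@28
  lookup 90.178.89.9: bits 01011010101100100101100100 walk d0:-→d1:-→d2:-→d3:-→d4:-→d5:-→d6:-→d7:-→d8:-→d9:-→d10:-→d11:-→d12:-→d13:-→d14:-→d15:-→d16:-→d17:-→d18:-→d19:-→d20:-→d21:-→d22:-→d23:-→d24:-→d25:-→d26:H3 -> H3
  lookup 90.178.89.2: bits 01011010101100100101100100 walk d0:-→d1:-→d2:-→d3:-→d4:-→d5:-→d6:-→d7:-→d8:-→d9:-→d10:-→d11:-→d12:-→d13:-→d14:-→d15:-→d16:-→d17:-→d18:-→d19:-→d20:-→d21:-→d22:-→d23:-→d24:-→d25:-→d26:H3 -> H3
  lookup 23.248.175.29: bits 0 walk d0:-→d1:- -> no-route
  lookup 90.178.89.0: bits 01011010101100100101100100 walk d0:-→d1:-→d2:-→d3:-→d4:-→d5:-→d6:-→d7:-→d8:-→d9:-→d10:-→d11:-→d12:-→d13:-→d14:-→d15:-→d16:-→d17:-→d18:-→d19:-→d20:-→d21:-→d22:-→d23:-→d24:-→d25:-→d26:H3 -> H3
  + 0.0.0.0/0 (H1) depth=0
  + 130.69.80.0/20 (H2) depth=20
  + 206.240.0.0/14 (H3) depth=14
  lookup 90.178.89.6: bits 01011010101100100101100100 walk d0:H1→d1:-→d2:-→d3:-→d4:-→d5:-→d6:-→d7:-→d8:-→d9:-→d10:-→d11:-→d12:-→d13:-→d14:-→d15:-→d16:-→d17:-→d18:-→d19:-→d20:-→d21:-→d22:-→d23:-→d24:-→d25:-→d26:H3 -> H3
  lookup 130.69.93.40: bits 10000010010001010101 walk d0:H1→d1:-→d2:-→d3:-→d4:-→d5:-→d6:-→d7:-→d8:-→d9:-→d10:-→d11:-→d12:-→d13:-→d14:-→d15:-→d16:-→d17:-→d18:-→d19:-→d20:H2 -> H2
  + 64.0.0.0/2 (H1) depth=2
  lookup 130.69.80.0: bits 10000010010001010101 walk d0:H1→d1:-→d2:-→d3:-→d4:-→d5:-→d6:-→d7:-→d8:-→d9:-→d10:-→d11:-→d12:-→d13:-→d14:-→d15:-→d16:-→d17:-→d18:-→d19:-→d20:H2 -> H2
  lookup 130.69.80.23: bits 10000010010001010101 walk d0:H1→d1:-→d2:-→d3:-→d4:-→d5:-→d6:-→d7:-→d8:-→d9:-→d10:-→d11:-→d12:-→d13:-→d14:-→d15:-→d16:-→d17:-→d18:-→d19:-→d20:H2 -> H2
  lookup 130.69.87.184: bits 10000010010001010101 walk d0:H1→d1:-→d2:-→d3:-→d4:-→d5:-→d6:-→d7:-→d8:-→d9:-→d10:-→d11:-→d12:-→d13:-→d14:-→d15:-→d16:-→d17:-→d18:-→d19:-→d20:H2 -> H2
  lookup 130.69.80.205: bits 10000010010001010101 walk d0:H1→d1:-→d2:-→d3:-→d4:-→d5:-→d6:-→d7:-→d8:-→d9:-→d10:-→d11:-→d12:-→d13:-→d14:-→d15:-→d16:-→d17:-→d18:-→d19:-→d20:H2 -> H2
  + 206.243.11.0/28 (H4) depth=28
  lookup 130.69.80.0: bits 10000010010001010101 walk d0:H1→d1:-→d2:-→d3:-→d4:-→d5:-→d6:-→d7:-→d8:-→d9:-→d10:-→d11:-→d12:-→d13:-→d14:-→d15:-→d16:-→d17:-→d18:-→d19:-→d20:H2 -> H2
  lookup 90.178.89.2: bits 01011010101100100101100100 walk d0:H1→d1:-→d2:H1→d3:-→d4:-→d5:-→d6:-→d7:-→d8:-→d9:-→d10:-→d11:-→d12:-→d13:-→d14:-→d15:-→d16:-→d17:-→d18:-→d19:-→d20:-→d21:-→d22:-→d23:-→d24:-→d25:-→d26:H3 -> H3
  + 90.178.80.0/20 (H3) depth=20
  lookup 206.240.127.251: bits 11001110111100 walk d0:H1→d1:-→d2:-→d3:-→d4:-→d5:-→d6:-→d7:-→d8:-→d9:-→d10:-→d11:-→d12:-→d13:-→d14:H3 -> H3
  lookup 130.69.80.69: bits 10000010010001010101 walk d0:H1→d1:-→d2:-→d3:-→d4:-→d5:-→d6:-→d7:-→d8:-→d9:-→d10:-→d11:-→d12:-→d13:-→d14:-→d15:-→d16:-→d17:-→d18:-→d19:-→d20:H2 -> H2
  + 90.178.89.56/29 (H4) depth=29
  + 0.0.0.0/0 (H1) depth=0

== LOOKUPS ==
["H3","H3","no-route","H3","H3","H2","H2","H2","H2","H2","H2","H3","H3","H2"]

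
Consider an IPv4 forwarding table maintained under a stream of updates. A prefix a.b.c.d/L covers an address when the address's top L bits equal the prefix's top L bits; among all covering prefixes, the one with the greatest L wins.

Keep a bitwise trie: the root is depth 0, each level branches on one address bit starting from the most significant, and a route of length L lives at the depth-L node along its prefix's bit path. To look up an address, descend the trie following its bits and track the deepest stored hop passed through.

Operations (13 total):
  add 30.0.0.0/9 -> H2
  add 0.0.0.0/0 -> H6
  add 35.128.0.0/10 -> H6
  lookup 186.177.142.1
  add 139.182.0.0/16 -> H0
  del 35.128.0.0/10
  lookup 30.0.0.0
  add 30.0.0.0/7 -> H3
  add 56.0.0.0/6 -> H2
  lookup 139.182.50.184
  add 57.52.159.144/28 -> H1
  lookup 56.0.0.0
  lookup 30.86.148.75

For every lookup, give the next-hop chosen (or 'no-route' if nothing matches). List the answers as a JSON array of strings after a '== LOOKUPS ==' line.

Process each operation:
  add 30.0.0.0/9 -> H2 at depth 9
  add 0.0.0.0/0 -> H6 at depth 0
  add 35.128.0.0/10 -> H6 at depth 10
  lookup 186.177.142.1: bits ε walk d0:H6 -> H6
  add 139.182.0.0/16 -> H0 at depth 16
  - 35.128.0.0/10 clear@10
  lookup 30.0.0.0: bits 000111100 walk d0:H6→d1:-→d2:-→d3:-→d4:-→d5:-→d6:-→d7:-→d8:-→d9:H2 -> H2
  add 30.0.0.0/7 -> H3 at depth 7
  add 56.0.0.0/6 -> H2 at depth 6
  lookup 139.182.50.184: bits 1000101110110110 walk d0:H6→d1:-→d2:-→d3:-→d4:-→d5:-→d6:-→d7:-→d8:-→d9:-→d10:-→d11:-→d12:-→d13:-→d14:-→d15:-→d16:H0 -> H0
  add 57.52.159.144/28 -> H1 at depth 28
  lookup 56.0.0.0: bits 0011100 walk d0:H6→d1:-→d2:-→d3:-→d4:-→d5:-→d6:H2→d7:- -> H2
  lookup 30.86.148.75: bits 000111100 walk d0:H6→d1:-→d2:-→d3:-→d4:-→d5:-→d6:-→d7:H3→d8:-→d9:H2 -> H2

== LOOKUPS ==
["H6","H2","H0","H2","H2"]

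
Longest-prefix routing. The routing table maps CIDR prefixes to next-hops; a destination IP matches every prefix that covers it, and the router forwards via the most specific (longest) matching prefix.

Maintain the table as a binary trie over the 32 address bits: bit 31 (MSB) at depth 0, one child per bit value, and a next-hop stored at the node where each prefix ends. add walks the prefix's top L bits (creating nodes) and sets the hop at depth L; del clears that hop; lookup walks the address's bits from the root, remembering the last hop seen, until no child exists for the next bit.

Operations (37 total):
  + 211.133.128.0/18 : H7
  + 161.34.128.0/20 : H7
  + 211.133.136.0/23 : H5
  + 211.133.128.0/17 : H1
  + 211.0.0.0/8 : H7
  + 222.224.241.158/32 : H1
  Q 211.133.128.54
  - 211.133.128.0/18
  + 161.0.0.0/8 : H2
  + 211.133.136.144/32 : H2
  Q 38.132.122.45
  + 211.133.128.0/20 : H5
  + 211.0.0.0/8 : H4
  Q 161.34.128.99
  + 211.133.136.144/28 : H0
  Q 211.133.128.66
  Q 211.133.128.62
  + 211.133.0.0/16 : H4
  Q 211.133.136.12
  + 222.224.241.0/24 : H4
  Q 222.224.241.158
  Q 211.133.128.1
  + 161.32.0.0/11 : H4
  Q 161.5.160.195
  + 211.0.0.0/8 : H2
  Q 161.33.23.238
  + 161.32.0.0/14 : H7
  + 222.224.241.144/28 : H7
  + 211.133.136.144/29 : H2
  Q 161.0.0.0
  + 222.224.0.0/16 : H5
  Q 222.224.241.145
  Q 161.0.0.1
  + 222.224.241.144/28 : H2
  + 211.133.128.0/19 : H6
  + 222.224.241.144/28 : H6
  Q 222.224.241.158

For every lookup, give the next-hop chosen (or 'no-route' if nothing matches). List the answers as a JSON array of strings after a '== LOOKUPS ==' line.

Apply in order:
  add 211.133.128.0/18 -> H7 at depth 18
  add 161.34.128.0/20 -> H7 at depth 20
  add 211.133.136.0/23 -> H5 at depth 23
  add 211.133.128.0/17 -> H1 at depth 17
  add 211.0.0.0/8 -> H7 at depth 8
  add 222.224.241.158/32 -> H1 at depth 32
  lookup 211.133.128.54: bits 11010011100001011000 walk d0:-→d1:-→d2:-→d3:-→d4:-→d5:-→d6:-→d7:-→d8:H7→d9:-→d10:-→d11:-→d12:-→d13:-→d14:-→d15:-→d16:-→d17:H1→d18:H7→d19:-→d20:- -> H7
  del 211.133.128.0/18 (clear depth 18)
  add 161.0.0.0/8 -> H2 at depth 8
  add 211.133.136.144/32 -> H2 at depth 32
  lookup 38.132.122.45: bits ε walk d0:- -> no-route
  add 211.133.128.0/20 -> H5 at depth 20
  add 211.0.0.0/8 -> H4 at depth 8
  lookup 161.34.128.99: bits 10100001001000101000 walk d0:-→d1:-→d2:-→d3:-→d4:-→d5:-→d6:-→d7:-→d8:H2→d9:-→d10:-→d11:-→d12:-→d13:-→d14:-→d15:-→d16:-→d17:-→d18:-→d19:-→d20:H7 -> H7
  add 211.133.136.144/28 -> H0 at depth 28
  lookup 211.133.128.66: bits 11010011100001011000 walk d0:-→d1:-→d2:-→d3:-→d4:-→d5:-→d6:-→d7:-→d8:H4→d9:-→d10:-→d11:-→d12:-→d13:-→d14:-→d15:-→d16:-→d17:H1→d18:-→d19:-→d20:H5 -> H5
  lookup 211.133.128.62: bits 11010011100001011000 walk d0:-→d1:-→d2:-→d3:-→d4:-→d5:-→d6:-→d7:-→d8:H4→d9:-→d10:-→d11:-→d12:-→d13:-→d14:-→d15:-→d16:-→d17:H1→d18:-→d19:-→d20:H5 -> H5
  add 211.133.0.0/16 -> H4 at depth 16
  lookup 211.133.136.12: bits 110100111000010110001000 walk d0:-→d1:-→d2:-→d3:-→d4:-→d5:-→d6:-→d7:-→d8:H4→d9:-→d10:-→d11:-→d12:-→d13:-→d14:-→d15:-→d16:H4→d17:H1→d18:-→d19:-→d20:H5→d21:-→d22:-→d23:H5→d24:- -> H5
  add 222.224.241.0/24 -> H4 at depth 24
  lookup 222.224.241.158: bits 11011110111000001111000110011110 walk d0:-→d1:-→d2:-→d3:-→d4:-→d5:-→d6:-→d7:-→d8:-→d9:-→d10:-→d11:-→d12:-→d13:-→d14:-→d15:-→d16:-→d17:-→d18:-→d19:-→d20:-→d21:-→d22:-→d23:-→d24:H4→d25:-→d26:-→d27:-→d28:-→d29:-→d30:-→d31:-→d32:H1 -> H1
  lookup 211.133.128.1: bits 11010011100001011000 walk d0:-→d1:-→d2:-→d3:-→d4:-→d5:-→d6:-→d7:-→d8:H4→d9:-→d10:-→d11:-→d12:-→d13:-→d14:-→d15:-→d16:H4→d17:H1→d18:-→d19:-→d20:H5 -> H5
  add 161.32.0.0/11 -> H4 at depth 11
  lookup 161.5.160.195: bits 1010000100 walk d0:-→d1:-→d2:-→d3:-→d4:-→d5:-→d6:-→d7:-→d8:H2→d9:-→d10:- -> H2
  add 211.0.0.0/8 -> H2 at depth 8
  lookup 161.33.23.238: bits 10100001001000 walk d0:-→d1:-→d2:-→d3:-→d4:-→d5:-→d6:-→d7:-→d8:H2→d9:-→d10:-→d11:H4→d12:-→d13:-→d14:- -> H4
  add 161.32.0.0/14 -> H7 at depth 14
  add 222.224.241.144/28 -> H7 at depth 28
  add 211.133.136.144/29 -> H2 at depth 29
  lookup 161.0.0.0: bits 1010000100 walk d0:-→d1:-→d2:-→d3:-→d4:-→d5:-→d6:-→d7:-→d8:H2→d9:-→d10:- -> H2
  add 222.224.0.0/16 -> H5 at depth 16
  lookup 222.224.241.145: bits 1101111011100000111100011001 walk d0:-→d1:-→d2:-→d3:-→d4:-→d5:-→d6:-→d7:-→d8:-→d9:-→d10:-→d11:-→d12:-→d13:-→d14:-→d15:-→d16:H5→d17:-→d18:-→d19:-→d20:-→d21:-→d22:-→d23:-→d24:H4→d25:-→d26:-→d27:-→d28:H7 -> H7
  lookup 161.0.0.1: bits 1010000100 walk d0:-→d1:-→d2:-→d3:-→d4:-→d5:-→d6:-→d7:-→d8:H2→d9:-→d10:- -> H2
  add 222.224.241.144/28 -> H2 at depth 28
  add 211.133.128.0/19 -> H6 at depth 19
  add 222.224.241.144/28 -> H6 at depth 28
  lookup 222.224.241.158: bits 11011110111000001111000110011110 walk d0:-→d1:-→d2:-→d3:-→d4:-→d5:-→d6:-→d7:-→d8:-→d9:-→d10:-→d11:-→d12:-→d13:-→d14:-→d15:-→d16:H5→d17:-→d18:-→d19:-→d20:-→d21:-→d22:-→d23:-→d24:H4→d25:-→d26:-→d27:-→d28:H6→d29:-→d30:-→d31:-→d32:H1 -> H1

== LOOKUPS ==
["H7","no-route","H7","H5","H5","H5","H1","H5","H2","H4","H2","H7","H2","H1"]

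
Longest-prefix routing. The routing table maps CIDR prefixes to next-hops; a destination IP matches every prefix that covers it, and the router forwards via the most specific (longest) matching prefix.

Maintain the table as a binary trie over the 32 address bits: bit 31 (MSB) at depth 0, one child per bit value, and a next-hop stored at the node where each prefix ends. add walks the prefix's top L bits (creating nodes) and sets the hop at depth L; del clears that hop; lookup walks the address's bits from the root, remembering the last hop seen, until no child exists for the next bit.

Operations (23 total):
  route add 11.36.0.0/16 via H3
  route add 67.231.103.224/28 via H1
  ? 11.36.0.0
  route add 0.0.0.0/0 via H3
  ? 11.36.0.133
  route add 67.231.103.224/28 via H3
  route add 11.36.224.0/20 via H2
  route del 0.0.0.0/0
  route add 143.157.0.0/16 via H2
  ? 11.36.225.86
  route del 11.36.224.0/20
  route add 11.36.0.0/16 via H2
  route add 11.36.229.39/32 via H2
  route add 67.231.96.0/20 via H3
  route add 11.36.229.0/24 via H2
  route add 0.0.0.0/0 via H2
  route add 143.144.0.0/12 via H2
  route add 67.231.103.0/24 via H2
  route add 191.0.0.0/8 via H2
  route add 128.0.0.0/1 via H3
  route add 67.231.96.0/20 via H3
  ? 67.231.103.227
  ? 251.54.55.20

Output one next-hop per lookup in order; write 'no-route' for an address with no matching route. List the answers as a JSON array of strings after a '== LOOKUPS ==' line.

Apply in order:
  + 11.36.0.0/16 (H3) depth=16
  + 67.231.103.224/28 (H1) depth=28
  Q 11.36.0.0: descend 0000101100100100 ; hops seen [H3] ; pick H3
  + 0.0.0.0/0 (H3) depth=0
  Q 11.36.0.133: descend 0000101100100100 ; hops seen [H3,H3] ; pick H3
  + 67.231.103.224/28 (H3) depth=28
  + 11.36.224.0/20 (H2) depth=20
  - 0.0.0.0/0 clear@0
  + 143.157.0.0/16 (H2) depth=16
  Q 11.36.225.86: descend 00001011001001001110 ; hops seen [H3,H2] ; pick H2
  - 11.36.224.0/20 clear@20
  + 11.36.0.0/16 (H2) depth=16
  + 11.36.229.39/32 (H2) depth=32
  + 67.231.96.0/20 (H3) depth=20
  + 11.36.229.0/24 (H2) depth=24
  + 0.0.0.0/0 (H2) depth=0
  + 143.144.0.0/12 (H2) depth=12
  + 67.231.103.0/24 (H2) depth=24
  + 191.0.0.0/8 (H2) depth=8
  + 128.0.0.0/1 (H3) depth=1
  + 67.231.96.0/20 (H3) depth=20
  Q 67.231.103.227: descend 0100001111100111011001111110 ; hops seen [H2,H3,H2,H3] ; pick H3
  Q 251.54.55.20: descend 1 ; hops seen [H2,H3] ; pick H3

== LOOKUPS ==
["H3","H3","H2","H3","H3"]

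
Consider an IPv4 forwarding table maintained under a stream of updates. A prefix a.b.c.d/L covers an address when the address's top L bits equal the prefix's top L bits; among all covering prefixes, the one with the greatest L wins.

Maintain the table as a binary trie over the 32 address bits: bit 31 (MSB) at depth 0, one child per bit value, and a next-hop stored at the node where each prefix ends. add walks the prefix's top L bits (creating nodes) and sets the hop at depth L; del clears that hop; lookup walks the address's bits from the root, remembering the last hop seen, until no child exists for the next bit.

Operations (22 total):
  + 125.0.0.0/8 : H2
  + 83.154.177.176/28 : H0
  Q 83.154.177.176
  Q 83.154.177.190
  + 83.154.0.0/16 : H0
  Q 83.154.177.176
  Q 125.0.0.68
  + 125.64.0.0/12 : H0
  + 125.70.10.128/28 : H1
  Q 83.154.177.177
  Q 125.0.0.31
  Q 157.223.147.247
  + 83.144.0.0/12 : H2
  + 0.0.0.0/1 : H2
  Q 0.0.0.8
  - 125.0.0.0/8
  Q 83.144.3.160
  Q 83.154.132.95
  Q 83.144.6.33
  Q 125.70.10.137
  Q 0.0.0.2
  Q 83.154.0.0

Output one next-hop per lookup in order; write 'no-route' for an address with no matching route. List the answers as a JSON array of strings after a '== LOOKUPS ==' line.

Apply in order:
  add 125.0.0.0/8 -> H2 at depth 8
  add 83.154.177.176/28 -> H0 at depth 28
  lookup 83.154.177.176: bits 0101001110011010101100011011 walk d0:-→d1:-→d2:-→d3:-→d4:-→d5:-→d6:-→d7:-→d8:-→d9:-→d10:-→d11:-→d12:-→d13:-→d14:-→d15:-→d16:-→d17:-→d18:-→d19:-→d20:-→d21:-→d22:-→d23:-→d24:-→d25:-→d26:-→d27:-→d28:H0 -> H0
  lookup 83.154.177.190: bits 0101001110011010101100011011 walk d0:-→d1:-→d2:-→d3:-→d4:-→d5:-→d6:-→d7:-→d8:-→d9:-→d10:-→d11:-→d12:-→d13:-→d14:-→d15:-→d16:-→d17:-→d18:-→d19:-→d20:-→d21:-→d22:-→d23:-→d24:-→d25:-→d26:-→d27:-→d28:H0 -> H0
  add 83.154.0.0/16 -> H0 at depth 16
  lookup 83.154.177.176: bits 0101001110011010101100011011 walk d0:-→d1:-→d2:-→d3:-→d4:-→d5:-→d6:-→d7:-→d8:-→d9:-→d10:-→d11:-→d12:-→d13:-→d14:-→d15:-→d16:H0→d17:-→d18:-→d19:-→d20:-→d21:-→d22:-→d23:-→d24:-→d25:-→d26:-→d27:-→d28:H0 -> H0
  lookup 125.0.0.68: bits 01111101 walk d0:-→d1:-→d2:-→d3:-→d4:-→d5:-→d6:-→d7:-→d8:H2 -> H2
  add 125.64.0.0/12 -> H0 at depth 12
  add 125.70.10.128/28 -> H1 at depth 28
  lookup 83.154.177.177: bits 0101001110011010101100011011 walk d0:-→d1:-→d2:-→d3:-→d4:-→d5:-→d6:-→d7:-→d8:-→d9:-→d10:-→d11:-→d12:-→d13:-→d14:-→d15:-→d16:H0→d17:-→d18:-→d19:-→d20:-→d21:-→d22:-→d23:-→d24:-→d25:-→d26:-→d27:-→d28:H0 -> H0
  lookup 125.0.0.31: bits 011111010 walk d0:-→d1:-→d2:-→d3:-→d4:-→d5:-→d6:-→d7:-→d8:H2→d9:- -> H2
  lookup 157.223.147.247: bits ε walk d0:- -> no-route
  add 83.144.0.0/12 -> H2 at depth 12
  add 0.0.0.0/1 -> H2 at depth 1
  lookup 0.0.0.8: bits 0 walk d0:-→d1:H2 -> H2
  del 125.0.0.0/8 (clear depth 8)
  lookup 83.144.3.160: bits 010100111001 walk d0:-→d1:H2→d2:-→d3:-→d4:-→d5:-→d6:-→d7:-→d8:-→d9:-→d10:-→d11:-→d12:H2 -> H2
  lookup 83.154.132.95: bits 010100111001101010 walk d0:-→d1:H2→d2:-→d3:-→d4:-→d5:-→d6:-→d7:-→d8:-→d9:-→d10:-→d11:-→d12:H2→d13:-→d14:-→d15:-→d16:H0→d17:-→d18:- -> H0
  lookup 83.144.6.33: bits 010100111001 walk d0:-→d1:H2→d2:-→d3:-→d4:-→d5:-→d6:-→d7:-→d8:-→d9:-→d10:-→d11:-→d12:H2 -> H2
  lookup 125.70.10.137: bits 0111110101000110000010101000 walk d0:-→d1:H2→d2:-→d3:-→d4:-→d5:-→d6:-→d7:-→d8:-→d9:-→d10:-→d11:-→d12:H0→d13:-→d14:-→d15:-→d16:-→d17:-→d18:-→d19:-→d20:-→d21:-→d22:-→d23:-→d24:-→d25:-→d26:-→d27:-→d28:H1 -> H1
  lookup 0.0.0.2: bits 0 walk d0:-→d1:H2 -> H2
  lookup 83.154.0.0: bits 0101001110011010 walk d0:-→d1:H2→d2:-→d3:-→d4:-→d5:-→d6:-→d7:-→d8:-→d9:-→d10:-→d11:-→d12:H2→d13:-→d14:-→d15:-→d16:H0 -> H0

== LOOKUPS ==
["H0","H0","H0","H2","H0","H2","no-route","H2","H2","H0","H2","H1","H2","H0"]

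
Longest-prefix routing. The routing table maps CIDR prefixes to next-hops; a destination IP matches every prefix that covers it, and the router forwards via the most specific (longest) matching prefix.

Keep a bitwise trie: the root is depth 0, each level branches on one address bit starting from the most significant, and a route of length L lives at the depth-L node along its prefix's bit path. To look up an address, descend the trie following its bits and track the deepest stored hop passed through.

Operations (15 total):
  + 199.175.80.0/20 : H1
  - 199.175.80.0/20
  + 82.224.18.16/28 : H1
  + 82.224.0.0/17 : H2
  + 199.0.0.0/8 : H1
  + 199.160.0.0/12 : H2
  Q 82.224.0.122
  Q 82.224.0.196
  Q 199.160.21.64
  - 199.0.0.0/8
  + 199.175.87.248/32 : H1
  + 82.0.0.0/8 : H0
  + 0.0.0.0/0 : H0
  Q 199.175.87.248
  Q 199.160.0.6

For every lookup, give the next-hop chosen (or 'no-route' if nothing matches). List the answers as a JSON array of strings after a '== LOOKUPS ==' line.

Trace:
  + 199.175.80.0/20 (H1) depth=20
  del 199.175.80.0/20 (clear depth 20)
  + 82.224.18.16/28 (H1) depth=28
  + 82.224.0.0/17 (H2) depth=17
  + 199.0.0.0/8 (H1) depth=8
  + 199.160.0.0/12 (H2) depth=12
  lookup 82.224.0.122: bits 0101001011100000000 walk d0:-→d1:-→d2:-→d3:-→d4:-→d5:-→d6:-→d7:-→d8:-→d9:-→d10:-→d11:-→d12:-→d13:-→d14:-→d15:-→d16:-→d17:H2→d18:-→d19:- -> H2
  lookup 82.224.0.196: bits 0101001011100000000 walk d0:-→d1:-→d2:-→d3:-→d4:-→d5:-→d6:-→d7:-→d8:-→d9:-→d10:-→d11:-→d12:-→d13:-→d14:-→d15:-→d16:-→d17:H2→d18:-→d19:- -> H2
  lookup 199.160.21.64: bits 110001111010 walk d0:-→d1:-→d2:-→d3:-→d4:-→d5:-→d6:-→d7:-→d8:H1→d9:-→d10:-→d11:-→d12:H2 -> H2
  del 199.0.0.0/8 (clear depth 8)
  + 199.175.87.248/32 (H1) depth=32
  + 82.0.0.0/8 (H0) depth=8
  + 0.0.0.0/0 (H0) depth=0
  lookup 199.175.87.248: bits 11000111101011110101011111111000 walk d0:H0→d1:-→d2:-→d3:-→d4:-→d5:-→d6:-→d7:-→d8:-→d9:-→d10:-→d11:-→d12:H2→d13:-→d14:-→d15:-→d16:-→d17:-→d18:-→d19:-→d20:-→d21:-→d22:-→d23:-→d24:-→d25:-→d26:-→d27:-→d28:-→d29:-→d30:-→d31:-→d32:H1 -> H1
  lookup 199.160.0.6: bits 110001111010 walk d0:H0→d1:-→d2:-→d3:-→d4:-→d5:-→d6:-→d7:-→d8:-→d9:-→d10:-→d11:-→d12:H2 -> H2

== LOOKUPS ==
["H2","H2","H2","H1","H2"]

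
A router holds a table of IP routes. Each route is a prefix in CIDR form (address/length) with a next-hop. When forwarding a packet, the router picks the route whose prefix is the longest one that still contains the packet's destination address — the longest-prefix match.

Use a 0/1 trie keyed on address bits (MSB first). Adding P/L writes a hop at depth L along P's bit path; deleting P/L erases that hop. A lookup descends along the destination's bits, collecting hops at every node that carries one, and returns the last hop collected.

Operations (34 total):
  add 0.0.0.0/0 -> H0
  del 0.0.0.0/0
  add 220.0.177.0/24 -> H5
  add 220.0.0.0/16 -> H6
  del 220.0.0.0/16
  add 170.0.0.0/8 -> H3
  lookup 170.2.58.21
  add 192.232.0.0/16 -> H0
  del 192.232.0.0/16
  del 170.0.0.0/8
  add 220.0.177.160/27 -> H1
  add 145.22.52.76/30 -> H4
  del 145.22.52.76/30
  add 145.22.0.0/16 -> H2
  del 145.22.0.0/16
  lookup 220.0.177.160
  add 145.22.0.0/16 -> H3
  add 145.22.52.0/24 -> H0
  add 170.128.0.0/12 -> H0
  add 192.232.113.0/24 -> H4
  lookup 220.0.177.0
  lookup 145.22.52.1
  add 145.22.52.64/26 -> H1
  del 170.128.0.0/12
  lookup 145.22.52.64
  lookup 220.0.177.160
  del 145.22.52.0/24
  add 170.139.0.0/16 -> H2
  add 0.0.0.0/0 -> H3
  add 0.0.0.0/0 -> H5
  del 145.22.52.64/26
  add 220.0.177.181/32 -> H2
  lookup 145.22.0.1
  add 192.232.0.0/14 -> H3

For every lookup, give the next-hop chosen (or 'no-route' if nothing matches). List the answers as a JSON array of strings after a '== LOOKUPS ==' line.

Trace:
  + 0.0.0.0/0 (H0) depth=0
  - 0.0.0.0/0 clear@0
  + 220.0.177.0/24 (H5) depth=24
  + 220.0.0.0/16 (H6) depth=16
  - 220.0.0.0/16 clear@16
  + 170.0.0.0/8 (H3) depth=8
  Q 170.2.58.21: descend 10101010 ; hops seen [H3] ; pick H3
  + 192.232.0.0/16 (H0) depth=16
  - 192.232.0.0/16 clear@16
  - 170.0.0.0/8 clear@8
  + 220.0.177.160/27 (H1) depth=27
  + 145.22.52.76/30 (H4) depth=30
  - 145.22.52.76/30 clear@30
  + 145.22.0.0/16 (H2) depth=16
  - 145.22.0.0/16 clear@16
  Q 220.0.177.160: descend 110111000000000010110001101 ; hops seen [H5,H1] ; pick H1
  + 145.22.0.0/16 (H3) depth=16
  + 145.22.52.0/24 (H0) depth=24
  + 170.128.0.0/12 (H0) depth=12
  + 192.232.113.0/24 (H4) depth=24
  Q 220.0.177.0: descend 110111000000000010110001 ; hops seen [H5] ; pick H5
  Q 145.22.52.1: descend 1001000100010110001101000 ; hops seen [H3,H0] ; pick H0
  + 145.22.52.64/26 (H1) depth=26
  - 170.128.0.0/12 clear@12
  Q 145.22.52.64: descend 1001000100010110001101000100 ; hops seen [H3,H0,H1] ; pick H1
  Q 220.0.177.160: descend 110111000000000010110001101 ; hops seen [H5,H1] ; pick H1
  - 145.22.52.0/24 clear@24
  + 170.139.0.0/16 (H2) depth=16
  + 0.0.0.0/0 (H3) depth=0
  + 0.0.0.0/0 (H5) depth=0
  - 145.22.52.64/26 clear@26
  + 220.0.177.181/32 (H2) depth=32
  Q 145.22.0.1: descend 100100010001011000 ; hops seen [H5,H3] ; pick H3
  + 192.232.0.0/14 (H3) depth=14

== LOOKUPS ==
["H3","H1","H5","H0","H1","H1","H3"]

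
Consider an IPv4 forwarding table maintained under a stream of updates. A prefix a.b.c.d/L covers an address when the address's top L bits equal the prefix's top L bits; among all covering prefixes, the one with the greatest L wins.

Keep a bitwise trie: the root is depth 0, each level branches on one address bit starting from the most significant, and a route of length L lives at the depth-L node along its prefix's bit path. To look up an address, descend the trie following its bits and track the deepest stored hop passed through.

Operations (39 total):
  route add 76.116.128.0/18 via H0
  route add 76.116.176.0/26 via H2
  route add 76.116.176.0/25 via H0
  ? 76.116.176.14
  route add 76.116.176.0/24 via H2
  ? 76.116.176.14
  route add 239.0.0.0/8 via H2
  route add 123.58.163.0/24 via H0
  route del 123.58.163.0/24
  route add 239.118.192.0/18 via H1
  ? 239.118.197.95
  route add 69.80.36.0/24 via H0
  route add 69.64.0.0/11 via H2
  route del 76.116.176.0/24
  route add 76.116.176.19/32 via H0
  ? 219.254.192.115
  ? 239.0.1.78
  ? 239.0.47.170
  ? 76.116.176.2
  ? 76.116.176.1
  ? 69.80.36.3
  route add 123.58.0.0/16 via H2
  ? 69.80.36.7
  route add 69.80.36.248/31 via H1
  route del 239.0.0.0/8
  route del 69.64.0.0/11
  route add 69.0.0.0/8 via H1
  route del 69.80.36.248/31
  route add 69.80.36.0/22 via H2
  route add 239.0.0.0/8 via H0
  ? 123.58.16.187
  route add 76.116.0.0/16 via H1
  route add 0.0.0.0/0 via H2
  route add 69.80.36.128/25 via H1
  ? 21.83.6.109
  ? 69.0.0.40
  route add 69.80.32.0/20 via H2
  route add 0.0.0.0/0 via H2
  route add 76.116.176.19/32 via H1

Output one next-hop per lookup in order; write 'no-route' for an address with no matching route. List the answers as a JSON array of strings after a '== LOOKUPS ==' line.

Process each operation:
  + 76.116.128.0/18 (H0) depth=18
  + 76.116.176.0/26 (H2) depth=26
  + 76.116.176.0/25 (H0) depth=25
  ? 76.116.176.14  path d0:-→d1:-→d2:-→d3:-→d4:-→d5:-→d6:-→d7:-→d8:-→d9:-→d10:-→d11:-→d12:-→d13:-→d14:-→d15:-→d16:-→d17:-→d18:H0→d19:-→d20:-→d21:-→d22:-→d23:-→d24:-→d25:H0→d26:H2  best=H2
  + 76.116.176.0/24 (H2) depth=24
  ? 76.116.176.14  path d0:-→d1:-→d2:-→d3:-→d4:-→d5:-→d6:-→d7:-→d8:-→d9:-→d10:-→d11:-→d12:-→d13:-→d14:-→d15:-→d16:-→d17:-→d18:H0→d19:-→d20:-→d21:-→d22:-→d23:-→d24:H2→d25:H0→d26:H2  best=H2
  + 239.0.0.0/8 (H2) depth=8
  + 123.58.163.0/24 (H0) depth=24
  del 123.58.163.0/24 (clear depth 24)
  + 239.118.192.0/18 (H1) depth=18
  ? 239.118.197.95  path d0:-→d1:-→d2:-→d3:-→d4:-→d5:-→d6:-→d7:-→d8:H2→d9:-→d10:-→d11:-→d12:-→d13:-→d14:-→d15:-→d16:-→d17:-→d18:H1  best=H1
  + 69.80.36.0/24 (H0) depth=24
  + 69.64.0.0/11 (H2) depth=11
  del 76.116.176.0/24 (clear depth 24)
  + 76.116.176.19/32 (H0) depth=32
  ? 219.254.192.115  path d0:-→d1:-→d2:-  best=no-route
  ? 239.0.1.78  path d0:-→d1:-→d2:-→d3:-→d4:-→d5:-→d6:-→d7:-→d8:H2→d9:-  best=H2
  ? 239.0.47.170  path d0:-→d1:-→d2:-→d3:-→d4:-→d5:-→d6:-→d7:-→d8:H2→d9:-  best=H2
  ? 76.116.176.2  path d0:-→d1:-→d2:-→d3:-→d4:-→d5:-→d6:-→d7:-→d8:-→d9:-→d10:-→d11:-→d12:-→d13:-→d14:-→d15:-→d16:-→d17:-→d18:H0→d19:-→d20:-→d21:-→d22:-→d23:-→d24:-→d25:H0→d26:H2→d27:-  best=H2
  ? 76.116.176.1  path d0:-→d1:-→d2:-→d3:-→d4:-→d5:-→d6:-→d7:-→d8:-→d9:-→d10:-→d11:-→d12:-→d13:-→d14:-→d15:-→d16:-→d17:-→d18:H0→d19:-→d20:-→d21:-→d22:-→d23:-→d24:-→d25:H0→d26:H2→d27:-  best=H2
  ? 69.80.36.3  path d0:-→d1:-→d2:-→d3:-→d4:-→d5:-→d6:-→d7:-→d8:-→d9:-→d10:-→d11:H2→d12:-→d13:-→d14:-→d15:-→d16:-→d17:-→d18:-→d19:-→d20:-→d21:-→d22:-→d23:-→d24:H0  best=H0
  + 123.58.0.0/16 (H2) depth=16
  ? 69.80.36.7  path d0:-→d1:-→d2:-→d3:-→d4:-→d5:-→d6:-→d7:-→d8:-→d9:-→d10:-→d11:H2→d12:-→d13:-→d14:-→d15:-→d16:-→d17:-→d18:-→d19:-→d20:-→d21:-→d22:-→d23:-→d24:H0  best=H0
  + 69.80.36.248/31 (H1) depth=31
  del 239.0.0.0/8 (clear depth 8)
  del 69.64.0.0/11 (clear depth 11)
  + 69.0.0.0/8 (H1) depth=8
  del 69.80.36.248/31 (clear depth 31)
  + 69.80.36.0/22 (H2) depth=22
  + 239.0.0.0/8 (H0) depth=8
  ? 123.58.16.187  path d0:-→d1:-→d2:-→d3:-→d4:-→d5:-→d6:-→d7:-→d8:-→d9:-→d10:-→d11:-→d12:-→d13:-→d14:-→d15:-→d16:H2  best=H2
  + 76.116.0.0/16 (H1) depth=16
  + 0.0.0.0/0 (H2) depth=0
  + 69.80.36.128/25 (H1) depth=25
  ? 21.83.6.109  path d0:H2→d1:-  best=H2
  ? 69.0.0.40  path d0:H2→d1:-→d2:-→d3:-→d4:-→d5:-→d6:-→d7:-→d8:H1→d9:-  best=H1
  + 69.80.32.0/20 (H2) depth=20
  + 0.0.0.0/0 (H2) depth=0
  + 76.116.176.19/32 (H1) depth=32

== LOOKUPS ==
["H2","H2","H1","no-route","H2","H2","H2","H2","H0","H0","H2","H2","H1"]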